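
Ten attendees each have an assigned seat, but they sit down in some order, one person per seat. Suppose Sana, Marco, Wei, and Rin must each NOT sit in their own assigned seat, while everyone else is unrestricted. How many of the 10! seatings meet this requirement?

2399760

Let A_j be the event that the j-th constrained one is fixed. By inclusion-exclusion over the 4 events:
Σ_{j=0}^{4} (-1)^j C(4,j)(10-j)!
= C(4,0)·10! - C(4,1)·9! + C(4,2)·8! - C(4,3)·7! + C(4,4)·6!
= 3628800 - 1451520 + 241920 - 20160 + 720
= 2399760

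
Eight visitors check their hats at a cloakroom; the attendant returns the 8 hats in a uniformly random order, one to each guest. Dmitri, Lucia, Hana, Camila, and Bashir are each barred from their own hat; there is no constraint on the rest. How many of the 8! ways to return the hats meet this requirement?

Inclusion-exclusion on the 5 forbidden self-matches:
Σ_{j=0}^{5} (-1)^j C(5,j)(8-j)!
= C(5,0)·8! - C(5,1)·7! + C(5,2)·6! - C(5,3)·5! + C(5,4)·4! - C(5,5)·3!
= 40320 - 25200 + 7200 - 1200 + 120 - 6
= 21234

21234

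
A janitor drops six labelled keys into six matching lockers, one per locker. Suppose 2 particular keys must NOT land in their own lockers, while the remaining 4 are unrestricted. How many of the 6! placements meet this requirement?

Inclusion-exclusion on the 2 forbidden self-matches:
Σ_{j=0}^{2} (-1)^j C(2,j)(6-j)!
= C(2,0)·6! - C(2,1)·5! + C(2,2)·4!
= 720 - 240 + 24
= 504

504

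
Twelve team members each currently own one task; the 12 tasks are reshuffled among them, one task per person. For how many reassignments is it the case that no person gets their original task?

176214841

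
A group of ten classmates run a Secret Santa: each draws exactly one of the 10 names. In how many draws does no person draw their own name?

1334961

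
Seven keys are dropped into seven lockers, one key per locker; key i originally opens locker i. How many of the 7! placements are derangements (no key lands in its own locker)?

Use !n = n·!(n-1) + (-1)^n.
!7 = 7·265 - 1 = 1854

1854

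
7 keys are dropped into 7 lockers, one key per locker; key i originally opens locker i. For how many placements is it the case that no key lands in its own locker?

1854

!7 is the nearest integer to 7!/e.
7! = 5040, and 5040/e ≈ 1854.11, so !7 = 1854.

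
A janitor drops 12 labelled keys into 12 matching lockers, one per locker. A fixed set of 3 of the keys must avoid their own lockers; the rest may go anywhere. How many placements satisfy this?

369774720

Let A_j be the event that the j-th constrained one is fixed. By inclusion-exclusion over the 3 events:
Σ_{j=0}^{3} (-1)^j C(3,j)(12-j)!
= C(3,0)·12! - C(3,1)·11! + C(3,2)·10! - C(3,3)·9!
= 479001600 - 119750400 + 10886400 - 362880
= 369774720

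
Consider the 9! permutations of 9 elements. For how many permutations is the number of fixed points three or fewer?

# with exactly i fixed is C(9,i)·!(9-i); sum over i=0..3:
  i=0: C(9,0)·!9 = 1·133496 = 133496
  i=1: C(9,1)·!8 = 9·14833 = 133497
  i=2: C(9,2)·!7 = 36·1854 = 66744
  i=3: C(9,3)·!6 = 84·265 = 22260
Total = 355997.

355997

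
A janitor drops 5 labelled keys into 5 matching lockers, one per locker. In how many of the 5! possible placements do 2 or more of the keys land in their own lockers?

31

# with exactly i fixed is C(5,i)·!(5-i); sum over i=2..5:
  i=2: C(5,2)·!3 = 10·2 = 20
  i=3: C(5,3)·!2 = 10·1 = 10
  i=4: C(5,4)·!1 = 5·0 = 0
  i=5: C(5,5)·!0 = 1·1 = 1
Total = 31.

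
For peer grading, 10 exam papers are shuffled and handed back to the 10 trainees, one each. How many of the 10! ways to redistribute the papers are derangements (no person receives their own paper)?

1334961

The number of derangements of 10 is !10 = Σ_{k=0}^{10} (-1)^k·10!/k!
= 10! - 10!/1! + 10!/2! - 10!/3! + 10!/4! - 10!/5! + 10!/6! - 10!/7! + 10!/8! - 10!/9! + 10!/10!
= 3628800 - 3628800 + 1814400 - 604800 + 151200 - 30240 + 5040 - 720 + 90 - 10 + 1
= 1334961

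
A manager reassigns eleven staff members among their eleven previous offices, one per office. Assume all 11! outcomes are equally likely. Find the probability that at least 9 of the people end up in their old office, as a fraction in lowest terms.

1/712800

Favorable outcomes: Σ_{i≥9} C(11,i)·!(11-i) = 55·1 + 11·0 + 1·1 = 56.
Total outcomes: 11! = 39916800.
Probability = 56/39916800 = 1/712800.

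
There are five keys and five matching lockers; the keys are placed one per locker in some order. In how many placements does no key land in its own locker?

44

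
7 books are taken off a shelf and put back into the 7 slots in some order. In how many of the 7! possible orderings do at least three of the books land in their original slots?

407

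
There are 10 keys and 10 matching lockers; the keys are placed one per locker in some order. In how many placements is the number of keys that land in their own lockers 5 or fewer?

3626624

# with exactly i fixed is C(10,i)·!(10-i); sum over i=0..5:
  i=0: C(10,0)·!10 = 1·1334961 = 1334961
  i=1: C(10,1)·!9 = 10·133496 = 1334960
  i=2: C(10,2)·!8 = 45·14833 = 667485
  i=3: C(10,3)·!7 = 120·1854 = 222480
  i=4: C(10,4)·!6 = 210·265 = 55650
  i=5: C(10,5)·!5 = 252·44 = 11088
Total = 3626624.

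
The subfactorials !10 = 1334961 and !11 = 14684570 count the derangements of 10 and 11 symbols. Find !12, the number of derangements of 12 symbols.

!12 = (12-1)·(!11 + !10) = 11·(14684570 + 1334961) = 11·16019531 = 176214841.

176214841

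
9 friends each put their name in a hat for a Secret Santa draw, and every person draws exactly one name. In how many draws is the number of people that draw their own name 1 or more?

# with exactly i fixed is C(9,i)·!(9-i); sum over i=1..9:
  i=1: C(9,1)·!8 = 9·14833 = 133497
  i=2: C(9,2)·!7 = 36·1854 = 66744
  i=3: C(9,3)·!6 = 84·265 = 22260
  i=4: C(9,4)·!5 = 126·44 = 5544
  i=5: C(9,5)·!4 = 126·9 = 1134
  i=6: C(9,6)·!3 = 84·2 = 168
  i=7: C(9,7)·!2 = 36·1 = 36
  i=8: C(9,8)·!1 = 9·0 = 0
  i=9: C(9,9)·!0 = 1·1 = 1
Total = 229384.

229384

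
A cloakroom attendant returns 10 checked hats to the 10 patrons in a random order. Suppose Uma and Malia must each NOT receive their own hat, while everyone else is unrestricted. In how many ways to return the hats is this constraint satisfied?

Inclusion-exclusion on the 2 forbidden self-matches:
Σ_{j=0}^{2} (-1)^j C(2,j)(10-j)!
= C(2,0)·10! - C(2,1)·9! + C(2,2)·8!
= 3628800 - 725760 + 40320
= 2943360

2943360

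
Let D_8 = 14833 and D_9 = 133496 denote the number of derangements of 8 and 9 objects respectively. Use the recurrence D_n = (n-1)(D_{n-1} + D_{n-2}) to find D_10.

D_10 = (10-1)·(D_9 + D_8) = 9·(133496 + 14833) = 9·148329 = 1334961.

1334961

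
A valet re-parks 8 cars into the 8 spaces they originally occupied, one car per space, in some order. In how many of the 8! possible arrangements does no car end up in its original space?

14833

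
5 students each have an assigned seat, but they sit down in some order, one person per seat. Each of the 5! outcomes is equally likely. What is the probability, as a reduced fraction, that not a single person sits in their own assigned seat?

11/30

Favorable outcomes: !5 = 44.
Total outcomes: 5! = 120.
Probability = 44/120 = 11/30.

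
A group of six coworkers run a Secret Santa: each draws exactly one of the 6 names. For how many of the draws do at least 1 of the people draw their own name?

455

# with exactly i fixed is C(6,i)·!(6-i); sum over i=1..6:
  i=1: C(6,1)·!5 = 6·44 = 264
  i=2: C(6,2)·!4 = 15·9 = 135
  i=3: C(6,3)·!3 = 20·2 = 40
  i=4: C(6,4)·!2 = 15·1 = 15
  i=5: C(6,5)·!1 = 6·0 = 0
  i=6: C(6,6)·!0 = 1·1 = 1
Total = 455.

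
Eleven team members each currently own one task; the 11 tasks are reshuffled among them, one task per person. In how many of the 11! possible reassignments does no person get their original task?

14684570

The subfactorial !11 = [11!/e] (nearest integer).
11! = 39916800, and 39916800/e ≈ 14684570.08, so !11 = 14684570.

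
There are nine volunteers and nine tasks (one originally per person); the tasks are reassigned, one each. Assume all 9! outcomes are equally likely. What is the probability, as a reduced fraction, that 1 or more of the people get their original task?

Favorable outcomes: Σ_{i≥1} C(9,i)·!(9-i) = 9·14833 + 36·1854 + 84·265 + 126·44 + 126·9 + 84·2 + 36·1 + 9·0 + 1·1 = 229384.
Total outcomes: 9! = 362880.
Probability = 229384/362880 = 28673/45360.

28673/45360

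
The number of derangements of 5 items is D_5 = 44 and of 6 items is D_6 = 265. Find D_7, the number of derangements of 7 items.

1854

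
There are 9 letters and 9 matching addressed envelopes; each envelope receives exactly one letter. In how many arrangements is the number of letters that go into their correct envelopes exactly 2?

66744

Choose which 2 of the 9 are fixed: C(9,2) = 36.
The other 7 form a derangement: !7 = 1854.
Total: 36 × 1854 = 66744.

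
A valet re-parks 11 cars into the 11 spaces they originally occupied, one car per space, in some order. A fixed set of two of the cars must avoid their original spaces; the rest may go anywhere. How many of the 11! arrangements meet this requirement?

33022080

Let A_j be the event that the j-th constrained one is fixed. By inclusion-exclusion over the 2 events:
Σ_{j=0}^{2} (-1)^j C(2,j)(11-j)!
= C(2,0)·11! - C(2,1)·10! + C(2,2)·9!
= 39916800 - 7257600 + 362880
= 33022080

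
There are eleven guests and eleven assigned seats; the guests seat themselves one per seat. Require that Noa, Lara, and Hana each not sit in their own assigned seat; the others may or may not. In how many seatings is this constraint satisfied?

30078720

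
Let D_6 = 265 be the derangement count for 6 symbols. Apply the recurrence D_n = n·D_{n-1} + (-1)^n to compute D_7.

1854

D_7 = 7·265 - 1 = 1854.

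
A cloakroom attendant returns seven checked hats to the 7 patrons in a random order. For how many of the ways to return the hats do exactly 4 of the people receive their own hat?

70

Pick the 4 fixed positions: C(7,4) = 35 ways.
The remaining 3 must be deranged: !3 = 2.
Total: 35 × 2 = 70.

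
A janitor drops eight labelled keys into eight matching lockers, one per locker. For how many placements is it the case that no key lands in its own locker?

14833

Use !n = n·!(n-1) + (-1)^n.
!8 = 8·1854 + 1 = 14833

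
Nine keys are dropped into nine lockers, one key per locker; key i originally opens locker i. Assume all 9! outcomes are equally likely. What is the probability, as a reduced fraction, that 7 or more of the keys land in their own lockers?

37/362880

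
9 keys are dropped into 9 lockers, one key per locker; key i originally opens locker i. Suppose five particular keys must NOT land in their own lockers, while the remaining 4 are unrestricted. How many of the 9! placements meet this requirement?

205056

Let A_j be the event that the j-th constrained one is fixed. By inclusion-exclusion over the 5 events:
Σ_{j=0}^{5} (-1)^j C(5,j)(9-j)!
= C(5,0)·9! - C(5,1)·8! + C(5,2)·7! - C(5,3)·6! + C(5,4)·5! - C(5,5)·4!
= 362880 - 201600 + 50400 - 7200 + 600 - 24
= 205056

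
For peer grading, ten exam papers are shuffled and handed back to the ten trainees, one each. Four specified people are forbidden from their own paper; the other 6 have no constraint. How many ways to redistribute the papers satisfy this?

Let A_j be the event that the j-th constrained one is fixed. By inclusion-exclusion over the 4 events:
Σ_{j=0}^{4} (-1)^j C(4,j)(10-j)!
= C(4,0)·10! - C(4,1)·9! + C(4,2)·8! - C(4,3)·7! + C(4,4)·6!
= 3628800 - 1451520 + 241920 - 20160 + 720
= 2399760

2399760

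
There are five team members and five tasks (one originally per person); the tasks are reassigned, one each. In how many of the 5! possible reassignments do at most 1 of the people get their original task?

# with exactly i fixed is C(5,i)·!(5-i); sum over i=0..1:
  i=0: C(5,0)·!5 = 1·44 = 44
  i=1: C(5,1)·!4 = 5·9 = 45
Total = 89.

89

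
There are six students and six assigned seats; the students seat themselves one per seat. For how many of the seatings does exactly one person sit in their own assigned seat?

264

Choose which one of the 6 is fixed: C(6,1) = 6.
The other 5 form a derangement: !5 = 44.
Total: 6 × 44 = 264.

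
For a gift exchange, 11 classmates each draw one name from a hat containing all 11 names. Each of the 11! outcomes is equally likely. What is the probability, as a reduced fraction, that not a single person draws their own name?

Favorable outcomes: !11 = 14684570.
Total outcomes: 11! = 39916800.
Probability = 14684570/39916800 = 1468457/3991680.

1468457/3991680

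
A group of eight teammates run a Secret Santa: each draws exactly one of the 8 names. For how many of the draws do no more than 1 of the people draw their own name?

29665

# with exactly i fixed is C(8,i)·!(8-i); sum over i=0..1:
  i=0: C(8,0)·!8 = 1·14833 = 14833
  i=1: C(8,1)·!7 = 8·1854 = 14832
Total = 29665.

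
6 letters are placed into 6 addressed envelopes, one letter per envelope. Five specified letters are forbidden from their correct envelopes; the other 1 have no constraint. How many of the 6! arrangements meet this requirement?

309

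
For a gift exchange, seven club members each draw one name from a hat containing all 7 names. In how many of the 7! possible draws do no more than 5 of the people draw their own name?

5039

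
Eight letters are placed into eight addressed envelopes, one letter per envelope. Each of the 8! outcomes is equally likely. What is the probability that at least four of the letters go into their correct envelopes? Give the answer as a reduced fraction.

257/13440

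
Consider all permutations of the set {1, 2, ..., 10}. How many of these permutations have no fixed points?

The subfactorial !10 = [10!/e] (nearest integer).
10! = 3628800, and 3628800/e ≈ 1334960.92, so !10 = 1334961.

1334961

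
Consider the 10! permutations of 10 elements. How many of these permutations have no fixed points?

1334961

By inclusion-exclusion, !10 = Σ (-1)^k · 10!/k! for k=0..10
= 10! - 10!/1! + 10!/2! - 10!/3! + 10!/4! - 10!/5! + 10!/6! - 10!/7! + 10!/8! - 10!/9! + 10!/10!
= 3628800 - 3628800 + 1814400 - 604800 + 151200 - 30240 + 5040 - 720 + 90 - 10 + 1
= 1334961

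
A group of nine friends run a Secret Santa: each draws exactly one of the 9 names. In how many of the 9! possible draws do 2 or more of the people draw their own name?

95887

# with exactly i fixed is C(9,i)·!(9-i); sum over i=2..9:
  i=2: C(9,2)·!7 = 36·1854 = 66744
  i=3: C(9,3)·!6 = 84·265 = 22260
  i=4: C(9,4)·!5 = 126·44 = 5544
  i=5: C(9,5)·!4 = 126·9 = 1134
  i=6: C(9,6)·!3 = 84·2 = 168
  i=7: C(9,7)·!2 = 36·1 = 36
  i=8: C(9,8)·!1 = 9·0 = 0
  i=9: C(9,9)·!0 = 1·1 = 1
Total = 95887.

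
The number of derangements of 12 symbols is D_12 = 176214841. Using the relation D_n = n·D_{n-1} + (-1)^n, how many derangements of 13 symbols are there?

2290792932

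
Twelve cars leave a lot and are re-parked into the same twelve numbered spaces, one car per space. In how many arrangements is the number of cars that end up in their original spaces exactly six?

244860

Choose which 6 of the 12 are fixed: C(12,6) = 924.
The remaining 6 must be deranged: !6 = 265.
Total: 924 × 265 = 244860.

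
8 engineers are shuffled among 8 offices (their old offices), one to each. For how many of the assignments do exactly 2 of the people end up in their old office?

7420

Pick the 2 fixed positions: C(8,2) = 28 ways.
The other 6 form a derangement: !6 = 265.
Total: 28 × 265 = 7420.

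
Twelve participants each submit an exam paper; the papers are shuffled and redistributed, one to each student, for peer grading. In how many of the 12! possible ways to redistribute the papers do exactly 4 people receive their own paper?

Pick the 4 fixed positions: C(12,4) = 495 ways.
The other 8 form a derangement: !8 = 14833.
Total: 495 × 14833 = 7342335.

7342335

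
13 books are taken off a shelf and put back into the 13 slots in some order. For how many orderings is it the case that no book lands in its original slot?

2290792932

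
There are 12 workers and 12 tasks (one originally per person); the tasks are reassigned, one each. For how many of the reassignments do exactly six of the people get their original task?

Pick the 6 fixed positions: C(12,6) = 924 ways.
The other 6 form a derangement: !6 = 265.
Total: 924 × 265 = 244860.

244860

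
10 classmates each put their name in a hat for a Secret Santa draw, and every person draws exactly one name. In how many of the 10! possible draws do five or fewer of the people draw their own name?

# with exactly i fixed is C(10,i)·!(10-i); sum over i=0..5:
  i=0: C(10,0)·!10 = 1·1334961 = 1334961
  i=1: C(10,1)·!9 = 10·133496 = 1334960
  i=2: C(10,2)·!8 = 45·14833 = 667485
  i=3: C(10,3)·!7 = 120·1854 = 222480
  i=4: C(10,4)·!6 = 210·265 = 55650
  i=5: C(10,5)·!5 = 252·44 = 11088
Total = 3626624.

3626624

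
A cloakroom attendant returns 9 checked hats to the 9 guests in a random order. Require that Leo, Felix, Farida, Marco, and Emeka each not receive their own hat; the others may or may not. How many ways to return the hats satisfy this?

Inclusion-exclusion on the 5 forbidden self-matches:
Σ_{j=0}^{5} (-1)^j C(5,j)(9-j)!
= C(5,0)·9! - C(5,1)·8! + C(5,2)·7! - C(5,3)·6! + C(5,4)·5! - C(5,5)·4!
= 362880 - 201600 + 50400 - 7200 + 600 - 24
= 205056

205056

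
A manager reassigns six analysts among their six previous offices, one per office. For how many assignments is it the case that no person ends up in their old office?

265

By inclusion-exclusion, !6 = Σ (-1)^k · 6!/k! for k=0..6
= 6! - 6!/1! + 6!/2! - 6!/3! + 6!/4! - 6!/5! + 6!/6!
= 720 - 720 + 360 - 120 + 30 - 6 + 1
= 265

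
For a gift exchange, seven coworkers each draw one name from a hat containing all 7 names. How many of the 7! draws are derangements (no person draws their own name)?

1854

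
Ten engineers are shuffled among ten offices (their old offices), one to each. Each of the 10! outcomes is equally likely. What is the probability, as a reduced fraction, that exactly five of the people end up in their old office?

11/3600

Favorable outcomes: C(10,5)·!5 = 252·44 = 11088.
Total outcomes: 10! = 3628800.
Probability = 11088/3628800 = 11/3600.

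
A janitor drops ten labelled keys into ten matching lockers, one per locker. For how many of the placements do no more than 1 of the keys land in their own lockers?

# with exactly i fixed is C(10,i)·!(10-i); sum over i=0..1:
  i=0: C(10,0)·!10 = 1·1334961 = 1334961
  i=1: C(10,1)·!9 = 10·133496 = 1334960
Total = 2669921.

2669921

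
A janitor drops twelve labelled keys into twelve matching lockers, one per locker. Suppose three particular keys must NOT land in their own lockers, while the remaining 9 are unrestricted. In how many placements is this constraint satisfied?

Let A_j be the event that the j-th constrained one is fixed. By inclusion-exclusion over the 3 events:
Σ_{j=0}^{3} (-1)^j C(3,j)(12-j)!
= C(3,0)·12! - C(3,1)·11! + C(3,2)·10! - C(3,3)·9!
= 479001600 - 119750400 + 10886400 - 362880
= 369774720

369774720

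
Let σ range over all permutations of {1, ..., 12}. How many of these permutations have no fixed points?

Recurrence: !12 = 11·(!11 + !10).
!12 = 11·(14684570 + 1334961) = 11·16019531 = 176214841

176214841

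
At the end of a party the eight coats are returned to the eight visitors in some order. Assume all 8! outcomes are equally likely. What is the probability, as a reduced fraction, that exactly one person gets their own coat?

103/280

Favorable outcomes: C(8,1)·!7 = 8·1854 = 14832.
Total outcomes: 8! = 40320.
Probability = 14832/40320 = 103/280.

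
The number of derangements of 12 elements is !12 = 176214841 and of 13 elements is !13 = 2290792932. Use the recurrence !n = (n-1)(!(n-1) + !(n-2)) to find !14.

32071101049

!14 = (14-1)·(!13 + !12) = 13·(2290792932 + 176214841) = 13·2467007773 = 32071101049.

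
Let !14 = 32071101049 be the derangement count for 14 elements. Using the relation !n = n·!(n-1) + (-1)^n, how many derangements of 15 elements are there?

!15 = 15·32071101049 - 1 = 481066515734.

481066515734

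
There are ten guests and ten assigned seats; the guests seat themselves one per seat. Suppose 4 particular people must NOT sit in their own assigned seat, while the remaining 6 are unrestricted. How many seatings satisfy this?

2399760

Inclusion-exclusion on the 4 forbidden self-matches:
Σ_{j=0}^{4} (-1)^j C(4,j)(10-j)!
= C(4,0)·10! - C(4,1)·9! + C(4,2)·8! - C(4,3)·7! + C(4,4)·6!
= 3628800 - 1451520 + 241920 - 20160 + 720
= 2399760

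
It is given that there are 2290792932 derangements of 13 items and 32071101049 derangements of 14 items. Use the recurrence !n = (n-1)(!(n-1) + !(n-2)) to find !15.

!15 = (15-1)·(!14 + !13) = 14·(32071101049 + 2290792932) = 14·34361893981 = 481066515734.

481066515734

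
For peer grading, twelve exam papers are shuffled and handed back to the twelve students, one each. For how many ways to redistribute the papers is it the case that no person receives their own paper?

176214841

Use !n = n·!(n-1) + (-1)^n.
!12 = 12·14684570 + 1 = 176214841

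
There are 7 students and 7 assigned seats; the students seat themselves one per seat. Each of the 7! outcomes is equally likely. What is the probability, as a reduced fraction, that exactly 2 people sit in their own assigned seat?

11/60

Favorable outcomes: C(7,2)·!5 = 21·44 = 924.
Total outcomes: 7! = 5040.
Probability = 924/5040 = 11/60.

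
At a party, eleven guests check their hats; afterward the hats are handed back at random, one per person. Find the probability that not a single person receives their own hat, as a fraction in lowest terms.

Favorable outcomes: !11 = 14684570.
Total outcomes: 11! = 39916800.
Probability = 14684570/39916800 = 1468457/3991680.

1468457/3991680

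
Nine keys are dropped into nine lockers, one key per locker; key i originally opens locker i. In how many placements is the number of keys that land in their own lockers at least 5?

1339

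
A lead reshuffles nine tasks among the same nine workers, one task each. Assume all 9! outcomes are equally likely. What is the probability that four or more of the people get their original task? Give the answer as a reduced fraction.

6883/362880

Favorable outcomes: Σ_{i≥4} C(9,i)·!(9-i) = 126·44 + 126·9 + 84·2 + 36·1 + 9·0 + 1·1 = 6883.
Total outcomes: 9! = 362880.
Probability = 6883/362880 = 6883/362880.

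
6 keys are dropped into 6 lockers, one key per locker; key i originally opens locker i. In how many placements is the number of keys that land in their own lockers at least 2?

191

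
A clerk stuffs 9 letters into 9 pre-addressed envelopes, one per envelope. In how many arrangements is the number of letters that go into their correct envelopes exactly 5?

1134

Pick the 5 fixed positions: C(9,5) = 126 ways.
The other 4 form a derangement: !4 = 9.
Total: 126 × 9 = 1134.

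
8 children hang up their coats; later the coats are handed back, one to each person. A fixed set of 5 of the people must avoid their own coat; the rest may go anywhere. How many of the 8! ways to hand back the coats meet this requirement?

21234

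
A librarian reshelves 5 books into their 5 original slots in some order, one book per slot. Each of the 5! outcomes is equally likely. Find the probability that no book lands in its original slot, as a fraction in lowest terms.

Favorable outcomes: !5 = 44.
Total outcomes: 5! = 120.
Probability = 44/120 = 11/30.

11/30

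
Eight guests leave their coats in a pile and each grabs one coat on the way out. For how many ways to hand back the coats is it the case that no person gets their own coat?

14833

!8 = 8! · Σ_{k=0}^{8} (-1)^k/k!
= 8! - 8!/1! + 8!/2! - 8!/3! + 8!/4! - 8!/5! + 8!/6! - 8!/7! + 8!/8!
= 40320 - 40320 + 20160 - 6720 + 1680 - 336 + 56 - 8 + 1
= 14833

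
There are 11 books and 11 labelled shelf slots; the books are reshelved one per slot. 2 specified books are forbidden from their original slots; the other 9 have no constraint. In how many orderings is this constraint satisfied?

33022080

Let A_j be the event that the j-th constrained one is fixed. By inclusion-exclusion over the 2 events:
Σ_{j=0}^{2} (-1)^j C(2,j)(11-j)!
= C(2,0)·11! - C(2,1)·10! + C(2,2)·9!
= 39916800 - 7257600 + 362880
= 33022080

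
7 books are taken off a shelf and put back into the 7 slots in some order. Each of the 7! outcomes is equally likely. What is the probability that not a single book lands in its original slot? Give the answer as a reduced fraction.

Favorable outcomes: !7 = 1854.
Total outcomes: 7! = 5040.
Probability = 1854/5040 = 103/280.

103/280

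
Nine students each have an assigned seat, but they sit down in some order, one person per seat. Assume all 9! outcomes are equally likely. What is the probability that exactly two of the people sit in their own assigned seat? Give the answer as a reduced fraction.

103/560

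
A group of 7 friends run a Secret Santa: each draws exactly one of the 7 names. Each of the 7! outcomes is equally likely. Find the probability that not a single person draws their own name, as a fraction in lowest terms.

Favorable outcomes: !7 = 1854.
Total outcomes: 7! = 5040.
Probability = 1854/5040 = 103/280.

103/280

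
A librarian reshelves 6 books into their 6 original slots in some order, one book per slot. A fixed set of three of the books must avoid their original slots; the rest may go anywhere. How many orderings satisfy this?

426

Let A_j be the event that the j-th constrained one is fixed. By inclusion-exclusion over the 3 events:
Σ_{j=0}^{3} (-1)^j C(3,j)(6-j)!
= C(3,0)·6! - C(3,1)·5! + C(3,2)·4! - C(3,3)·3!
= 720 - 360 + 72 - 6
= 426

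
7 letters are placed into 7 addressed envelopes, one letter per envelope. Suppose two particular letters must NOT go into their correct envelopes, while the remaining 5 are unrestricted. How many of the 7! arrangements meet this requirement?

3720

Let A_j be the event that the j-th constrained one is fixed. By inclusion-exclusion over the 2 events:
Σ_{j=0}^{2} (-1)^j C(2,j)(7-j)!
= C(2,0)·7! - C(2,1)·6! + C(2,2)·5!
= 5040 - 1440 + 120
= 3720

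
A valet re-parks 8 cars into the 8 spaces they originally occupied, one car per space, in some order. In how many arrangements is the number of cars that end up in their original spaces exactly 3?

2464

Pick the 3 fixed positions: C(8,3) = 56 ways.
The remaining 5 must be deranged: !5 = 44.
Total: 56 × 44 = 2464.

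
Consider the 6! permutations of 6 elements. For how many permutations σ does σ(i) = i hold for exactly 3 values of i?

Pick the 3 fixed positions: C(6,3) = 20 ways.
The other 3 form a derangement: !3 = 2.
Total: 20 × 2 = 40.

40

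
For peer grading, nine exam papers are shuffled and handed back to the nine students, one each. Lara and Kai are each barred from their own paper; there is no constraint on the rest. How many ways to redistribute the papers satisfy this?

287280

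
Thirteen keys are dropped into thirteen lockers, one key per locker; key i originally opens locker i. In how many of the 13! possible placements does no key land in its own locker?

The number of derangements of 13 is !13 = Σ_{k=0}^{13} (-1)^k·13!/k!
= 13! - 13!/1! + 13!/2! - 13!/3! + 13!/4! - 13!/5! + 13!/6! - 13!/7! + 13!/8! - 13!/9! + 13!/10! - 13!/11! + 13!/12! - 13!/13!
= 6227020800 - 6227020800 + 3113510400 - 1037836800 + 259459200 - 51891840 + 8648640 - 1235520 + 154440 - 17160 + 1716 - 156 + 13 - 1
= 2290792932

2290792932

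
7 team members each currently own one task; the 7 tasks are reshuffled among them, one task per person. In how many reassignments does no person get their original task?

1854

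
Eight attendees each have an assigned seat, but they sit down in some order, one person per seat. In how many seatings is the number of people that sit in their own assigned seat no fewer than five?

141

# with exactly i fixed is C(8,i)·!(8-i); sum over i=5..8:
  i=5: C(8,5)·!3 = 56·2 = 112
  i=6: C(8,6)·!2 = 28·1 = 28
  i=7: C(8,7)·!1 = 8·0 = 0
  i=8: C(8,8)·!0 = 1·1 = 1
Total = 141.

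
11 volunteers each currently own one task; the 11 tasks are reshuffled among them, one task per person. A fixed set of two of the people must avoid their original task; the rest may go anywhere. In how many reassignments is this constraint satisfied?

33022080

Inclusion-exclusion on the 2 forbidden self-matches:
Σ_{j=0}^{2} (-1)^j C(2,j)(11-j)!
= C(2,0)·11! - C(2,1)·10! + C(2,2)·9!
= 39916800 - 7257600 + 362880
= 33022080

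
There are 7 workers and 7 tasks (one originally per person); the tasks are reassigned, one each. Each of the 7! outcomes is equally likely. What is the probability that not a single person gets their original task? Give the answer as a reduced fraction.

103/280

Favorable outcomes: !7 = 1854.
Total outcomes: 7! = 5040.
Probability = 1854/5040 = 103/280.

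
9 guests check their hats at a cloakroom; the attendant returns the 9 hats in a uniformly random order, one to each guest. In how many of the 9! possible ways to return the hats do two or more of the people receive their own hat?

# with exactly i fixed is C(9,i)·!(9-i); sum over i=2..9:
  i=2: C(9,2)·!7 = 36·1854 = 66744
  i=3: C(9,3)·!6 = 84·265 = 22260
  i=4: C(9,4)·!5 = 126·44 = 5544
  i=5: C(9,5)·!4 = 126·9 = 1134
  i=6: C(9,6)·!3 = 84·2 = 168
  i=7: C(9,7)·!2 = 36·1 = 36
  i=8: C(9,8)·!1 = 9·0 = 0
  i=9: C(9,9)·!0 = 1·1 = 1
Total = 95887.

95887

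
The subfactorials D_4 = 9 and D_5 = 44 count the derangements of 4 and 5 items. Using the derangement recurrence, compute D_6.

265

D_6 = (6-1)·(D_5 + D_4) = 5·(44 + 9) = 5·53 = 265.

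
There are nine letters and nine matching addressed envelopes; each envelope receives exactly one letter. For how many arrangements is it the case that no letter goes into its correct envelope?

The number of derangements of 9 is !9 = Σ_{k=0}^{9} (-1)^k·9!/k!
= 9! - 9!/1! + 9!/2! - 9!/3! + 9!/4! - 9!/5! + 9!/6! - 9!/7! + 9!/8! - 9!/9!
= 362880 - 362880 + 181440 - 60480 + 15120 - 3024 + 504 - 72 + 9 - 1
= 133496

133496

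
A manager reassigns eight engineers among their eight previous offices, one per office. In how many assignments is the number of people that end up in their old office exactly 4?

630

Pick the 4 fixed positions: C(8,4) = 70 ways.
The remaining 4 must be deranged: !4 = 9.
Total: 70 × 9 = 630.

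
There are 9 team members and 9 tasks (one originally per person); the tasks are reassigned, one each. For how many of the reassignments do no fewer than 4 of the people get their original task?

# with exactly i fixed is C(9,i)·!(9-i); sum over i=4..9:
  i=4: C(9,4)·!5 = 126·44 = 5544
  i=5: C(9,5)·!4 = 126·9 = 1134
  i=6: C(9,6)·!3 = 84·2 = 168
  i=7: C(9,7)·!2 = 36·1 = 36
  i=8: C(9,8)·!1 = 9·0 = 0
  i=9: C(9,9)·!0 = 1·1 = 1
Total = 6883.

6883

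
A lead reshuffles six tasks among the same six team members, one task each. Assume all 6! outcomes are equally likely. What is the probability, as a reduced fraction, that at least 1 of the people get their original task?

Favorable outcomes: Σ_{i≥1} C(6,i)·!(6-i) = 6·44 + 15·9 + 20·2 + 15·1 + 6·0 + 1·1 = 455.
Total outcomes: 6! = 720.
Probability = 455/720 = 91/144.

91/144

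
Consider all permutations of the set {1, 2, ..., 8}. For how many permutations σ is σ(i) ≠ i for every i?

14833

The number of derangements of 8 is !8 = Σ_{k=0}^{8} (-1)^k·8!/k!
= 8! - 8!/1! + 8!/2! - 8!/3! + 8!/4! - 8!/5! + 8!/6! - 8!/7! + 8!/8!
= 40320 - 40320 + 20160 - 6720 + 1680 - 336 + 56 - 8 + 1
= 14833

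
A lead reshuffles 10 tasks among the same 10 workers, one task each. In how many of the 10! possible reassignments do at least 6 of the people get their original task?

# with exactly i fixed is C(10,i)·!(10-i); sum over i=6..10:
  i=6: C(10,6)·!4 = 210·9 = 1890
  i=7: C(10,7)·!3 = 120·2 = 240
  i=8: C(10,8)·!2 = 45·1 = 45
  i=9: C(10,9)·!1 = 10·0 = 0
  i=10: C(10,10)·!0 = 1·1 = 1
Total = 2176.

2176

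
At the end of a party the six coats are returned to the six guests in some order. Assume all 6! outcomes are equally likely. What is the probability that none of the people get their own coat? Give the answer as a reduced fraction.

Favorable outcomes: !6 = 265.
Total outcomes: 6! = 720.
Probability = 265/720 = 53/144.

53/144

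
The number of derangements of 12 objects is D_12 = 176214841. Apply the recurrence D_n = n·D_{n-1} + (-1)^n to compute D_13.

2290792932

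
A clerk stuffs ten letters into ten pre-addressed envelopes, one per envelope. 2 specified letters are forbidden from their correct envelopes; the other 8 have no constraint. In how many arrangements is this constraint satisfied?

2943360

Let A_j be the event that the j-th constrained one is fixed. By inclusion-exclusion over the 2 events:
Σ_{j=0}^{2} (-1)^j C(2,j)(10-j)!
= C(2,0)·10! - C(2,1)·9! + C(2,2)·8!
= 3628800 - 725760 + 40320
= 2943360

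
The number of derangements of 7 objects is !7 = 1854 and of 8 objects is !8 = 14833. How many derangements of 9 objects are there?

133496

!9 = (9-1)·(!8 + !7) = 8·(14833 + 1854) = 8·16687 = 133496.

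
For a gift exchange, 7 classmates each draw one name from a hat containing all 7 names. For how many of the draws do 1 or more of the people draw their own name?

3186

# with exactly i fixed is C(7,i)·!(7-i); sum over i=1..7:
  i=1: C(7,1)·!6 = 7·265 = 1855
  i=2: C(7,2)·!5 = 21·44 = 924
  i=3: C(7,3)·!4 = 35·9 = 315
  i=4: C(7,4)·!3 = 35·2 = 70
  i=5: C(7,5)·!2 = 21·1 = 21
  i=6: C(7,6)·!1 = 7·0 = 0
  i=7: C(7,7)·!0 = 1·1 = 1
Total = 3186.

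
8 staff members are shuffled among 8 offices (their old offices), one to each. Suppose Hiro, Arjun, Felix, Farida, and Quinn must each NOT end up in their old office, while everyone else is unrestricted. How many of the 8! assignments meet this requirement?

Inclusion-exclusion on the 5 forbidden self-matches:
Σ_{j=0}^{5} (-1)^j C(5,j)(8-j)!
= C(5,0)·8! - C(5,1)·7! + C(5,2)·6! - C(5,3)·5! + C(5,4)·4! - C(5,5)·3!
= 40320 - 25200 + 7200 - 1200 + 120 - 6
= 21234

21234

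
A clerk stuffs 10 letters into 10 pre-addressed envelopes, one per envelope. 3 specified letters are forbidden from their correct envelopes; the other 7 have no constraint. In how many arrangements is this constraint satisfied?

Inclusion-exclusion on the 3 forbidden self-matches:
Σ_{j=0}^{3} (-1)^j C(3,j)(10-j)!
= C(3,0)·10! - C(3,1)·9! + C(3,2)·8! - C(3,3)·7!
= 3628800 - 1088640 + 120960 - 5040
= 2656080

2656080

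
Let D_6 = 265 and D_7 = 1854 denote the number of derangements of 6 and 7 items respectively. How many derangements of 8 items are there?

D_8 = (8-1)·(D_7 + D_6) = 7·(1854 + 265) = 7·2119 = 14833.

14833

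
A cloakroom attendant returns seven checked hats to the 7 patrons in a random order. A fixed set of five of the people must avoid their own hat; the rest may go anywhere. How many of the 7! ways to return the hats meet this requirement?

Let A_j be the event that the j-th constrained one is fixed. By inclusion-exclusion over the 5 events:
Σ_{j=0}^{5} (-1)^j C(5,j)(7-j)!
= C(5,0)·7! - C(5,1)·6! + C(5,2)·5! - C(5,3)·4! + C(5,4)·3! - C(5,5)·2!
= 5040 - 3600 + 1200 - 240 + 30 - 2
= 2428

2428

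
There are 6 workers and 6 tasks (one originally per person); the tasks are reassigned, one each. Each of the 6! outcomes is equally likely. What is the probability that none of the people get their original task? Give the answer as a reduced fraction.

53/144

Favorable outcomes: !6 = 265.
Total outcomes: 6! = 720.
Probability = 265/720 = 53/144.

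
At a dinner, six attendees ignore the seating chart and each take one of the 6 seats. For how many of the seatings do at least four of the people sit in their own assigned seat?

16

# with exactly i fixed is C(6,i)·!(6-i); sum over i=4..6:
  i=4: C(6,4)·!2 = 15·1 = 15
  i=5: C(6,5)·!1 = 6·0 = 0
  i=6: C(6,6)·!0 = 1·1 = 1
Total = 16.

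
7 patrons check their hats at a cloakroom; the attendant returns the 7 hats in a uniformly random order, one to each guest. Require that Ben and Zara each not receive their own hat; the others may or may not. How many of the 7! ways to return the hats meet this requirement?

3720

Inclusion-exclusion on the 2 forbidden self-matches:
Σ_{j=0}^{2} (-1)^j C(2,j)(7-j)!
= C(2,0)·7! - C(2,1)·6! + C(2,2)·5!
= 5040 - 1440 + 120
= 3720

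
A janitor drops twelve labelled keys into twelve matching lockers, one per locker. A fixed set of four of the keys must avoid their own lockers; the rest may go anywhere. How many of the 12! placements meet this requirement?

339696000

Inclusion-exclusion on the 4 forbidden self-matches:
Σ_{j=0}^{4} (-1)^j C(4,j)(12-j)!
= C(4,0)·12! - C(4,1)·11! + C(4,2)·10! - C(4,3)·9! + C(4,4)·8!
= 479001600 - 159667200 + 21772800 - 1451520 + 40320
= 339696000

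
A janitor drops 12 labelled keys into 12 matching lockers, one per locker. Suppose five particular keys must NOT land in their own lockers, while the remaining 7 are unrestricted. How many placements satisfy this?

Inclusion-exclusion on the 5 forbidden self-matches:
Σ_{j=0}^{5} (-1)^j C(5,j)(12-j)!
= C(5,0)·12! - C(5,1)·11! + C(5,2)·10! - C(5,3)·9! + C(5,4)·8! - C(5,5)·7!
= 479001600 - 199584000 + 36288000 - 3628800 + 201600 - 5040
= 312273360

312273360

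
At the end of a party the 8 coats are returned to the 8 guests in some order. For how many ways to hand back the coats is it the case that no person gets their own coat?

14833

!8 is the nearest integer to 8!/e.
8! = 40320, and 40320/e ≈ 14832.90, so !8 = 14833.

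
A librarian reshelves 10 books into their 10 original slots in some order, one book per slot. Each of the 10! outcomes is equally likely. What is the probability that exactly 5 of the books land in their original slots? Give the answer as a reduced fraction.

11/3600

Favorable outcomes: C(10,5)·!5 = 252·44 = 11088.
Total outcomes: 10! = 3628800.
Probability = 11088/3628800 = 11/3600.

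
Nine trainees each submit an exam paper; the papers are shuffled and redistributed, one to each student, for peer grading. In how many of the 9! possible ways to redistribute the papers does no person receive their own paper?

!9 is the nearest integer to 9!/e.
9! = 362880, and 362880/e ≈ 133496.09, so !9 = 133496.

133496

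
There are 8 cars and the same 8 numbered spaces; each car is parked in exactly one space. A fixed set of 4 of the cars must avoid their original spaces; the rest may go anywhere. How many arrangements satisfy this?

24024

Inclusion-exclusion on the 4 forbidden self-matches:
Σ_{j=0}^{4} (-1)^j C(4,j)(8-j)!
= C(4,0)·8! - C(4,1)·7! + C(4,2)·6! - C(4,3)·5! + C(4,4)·4!
= 40320 - 20160 + 4320 - 480 + 24
= 24024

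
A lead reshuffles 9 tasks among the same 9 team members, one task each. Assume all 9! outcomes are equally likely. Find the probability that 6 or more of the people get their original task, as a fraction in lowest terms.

Favorable outcomes: Σ_{i≥6} C(9,i)·!(9-i) = 84·2 + 36·1 + 9·0 + 1·1 = 205.
Total outcomes: 9! = 362880.
Probability = 205/362880 = 41/72576.

41/72576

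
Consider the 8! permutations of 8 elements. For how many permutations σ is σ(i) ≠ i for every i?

14833

!8 = 8! · Σ_{k=0}^{8} (-1)^k/k!
= 8! - 8!/1! + 8!/2! - 8!/3! + 8!/4! - 8!/5! + 8!/6! - 8!/7! + 8!/8!
= 40320 - 40320 + 20160 - 6720 + 1680 - 336 + 56 - 8 + 1
= 14833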